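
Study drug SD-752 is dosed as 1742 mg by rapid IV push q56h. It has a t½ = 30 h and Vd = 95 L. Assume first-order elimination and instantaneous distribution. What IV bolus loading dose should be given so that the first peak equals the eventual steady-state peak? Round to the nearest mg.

f = (1/2)^(56/30) ≈ 0.274206; accumulation ratio R = 1/(1−f) ≈ 1.37780.
Loading dose to hit Cmax,ss on first dose: D_load = D_maint·R ≈ 1742 × 1.37780 ≈ 2400.13 mg.

2400 mg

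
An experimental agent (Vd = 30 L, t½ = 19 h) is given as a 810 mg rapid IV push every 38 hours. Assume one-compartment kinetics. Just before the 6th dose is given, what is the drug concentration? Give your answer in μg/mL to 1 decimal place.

9.0 μg/mL

f = (1/2)^(τ/t½) = (1/2)^(38/19) ≈ 0.2500.
C₀ = D/Vd = 810/30 ≈ 27.000 μg/mL.
Before the 6th dose, 5 doses have been given. Superposition: Cmin = C₀·(f + f² + … + f^5).
≈ 27.000 × (0.2500 + 0.0625 + 0.0156 + 0.0039 + 0.0010) ≈ 27.000 × 0.3330 ≈ 8.991 μg/mL.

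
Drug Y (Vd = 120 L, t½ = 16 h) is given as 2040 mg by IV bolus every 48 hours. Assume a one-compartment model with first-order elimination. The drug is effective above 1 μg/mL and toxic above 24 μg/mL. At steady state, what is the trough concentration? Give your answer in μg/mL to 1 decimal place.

The dosing interval is 3 half-lives, so f = 2^(−3) = 0.125.
Accumulation ratio R = 1/(1 − f) = 1/0.875 = 8/7.
Single-dose peak C₀ = D/Vd = 2040/120 = 17 μg/mL.
Steady-state peak Cmax,ss = C₀·R = 17 × 8/7 ≈ 19.429 μg/mL.
Steady-state trough Cmin,ss = Cmax,ss·f ≈ 19.429 × 0.125 ≈ 2.429 μg/mL.
Trough 2.4 μg/mL vs MEC 1 μg/mL: adequate.

2.4 μg/mL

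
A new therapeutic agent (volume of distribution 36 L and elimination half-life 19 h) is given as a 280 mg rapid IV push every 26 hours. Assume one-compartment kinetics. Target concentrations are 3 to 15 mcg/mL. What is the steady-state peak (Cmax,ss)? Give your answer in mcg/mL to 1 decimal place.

12.7 mcg/mL

Over one 26-h interval, 26/19 ≈ 1.3684 half-lives elapse, leaving f ≈ 0.3873 of each dose.
At steady state, accumulation factor R = 1/(1 − e^(−kτ)) ≈ 1.6321.
Single-dose peak C₀ = D/Vd = 280/36 ≈ 7.778 mcg/mL.
Steady-state peak Cmax,ss = C₀·R ≈ 7.778 × 1.6321 ≈ 12.694 mcg/mL.
Peak 12.7 mcg/mL vs MTC 15 mcg/mL: below toxic threshold.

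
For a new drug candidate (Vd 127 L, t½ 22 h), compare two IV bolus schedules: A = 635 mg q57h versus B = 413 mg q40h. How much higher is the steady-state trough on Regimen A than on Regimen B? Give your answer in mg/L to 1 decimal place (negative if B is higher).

Regimen A: f = (1/2)^(57/22) ≈ 0.1660; Cmin,ss = (635/127)·f/(1−f) ≈ 0.995 mg/L.
Regimen B: f = (1/2)^(40/22) ≈ 0.2836; Cmin,ss = (413/127)·f/(1−f) ≈ 1.287 mg/L.
Difference ≈ 0.995 − 1.287 ≈ -0.292 mg/L.

-0.3 mg/L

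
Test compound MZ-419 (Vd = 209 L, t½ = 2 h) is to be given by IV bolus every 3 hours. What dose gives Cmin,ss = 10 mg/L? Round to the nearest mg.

3821 mg

τ/t½ = 3/2 ≈ 1.5, so f = (1/2)^(3/2) ≈ 0.353553.
Cmin,ss = (D/Vd)·f/(1−f), so D = Cmin,ss·Vd·(1−f)/f.
D = 10 × 209 × (1−f)/f ≈ 10 × 209 × 1.82843 ≈ 3821.42 mg.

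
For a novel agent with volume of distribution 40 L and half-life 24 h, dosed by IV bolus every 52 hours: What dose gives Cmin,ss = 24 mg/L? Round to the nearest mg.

3350 mg

τ/t½ = 52/24 ≈ 2.1667, so f = (1/2)^(52/24) ≈ 0.222725.
Cmin,ss = (D/Vd)·f/(1−f), so D = Cmin,ss·Vd·(1−f)/f.
D = 24 × 40 × (1−f)/f ≈ 24 × 40 × 3.48984 ≈ 3350.25 mg.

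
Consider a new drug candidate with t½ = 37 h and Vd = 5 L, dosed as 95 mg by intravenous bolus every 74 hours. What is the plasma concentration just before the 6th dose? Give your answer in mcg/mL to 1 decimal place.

f = (1/2)^(τ/t½) = (1/2)^(74/37) ≈ 0.2500.
C₀ = D/Vd = 95/5 ≈ 19.000 mcg/mL.
Before the 6th dose, 5 doses have been given. Superposition: Cmin = C₀·(f + f² + … + f^5).
≈ 19.000 × (0.2500 + 0.0625 + 0.0156 + 0.0039 + 0.0010) ≈ 19.000 × 0.3330 ≈ 6.327 mcg/mL.

6.3 mcg/mL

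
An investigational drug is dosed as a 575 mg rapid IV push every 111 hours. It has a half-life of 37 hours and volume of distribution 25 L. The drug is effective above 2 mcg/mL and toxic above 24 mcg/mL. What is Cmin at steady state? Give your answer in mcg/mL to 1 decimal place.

3.3 mcg/mL

The dosing interval is 3 half-lives, so f = 2^(−3) = 0.125.
At steady state, R = 1/(1 − 0.125) = 8/7.
Single-dose peak C₀ = D/Vd = 575/25 = 23 mcg/mL.
Steady-state peak Cmax,ss = C₀·R = 23 × 8/7 ≈ 26.286 mcg/mL.
Steady-state trough Cmin,ss = Cmax,ss·f ≈ 26.286 × 0.125 ≈ 3.286 mcg/mL.
Trough 3.3 mcg/mL vs MEC 2 mcg/mL: adequate.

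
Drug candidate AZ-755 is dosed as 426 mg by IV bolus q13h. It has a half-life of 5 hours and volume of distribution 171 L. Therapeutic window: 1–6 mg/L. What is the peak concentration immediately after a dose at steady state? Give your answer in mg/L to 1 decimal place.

τ/t½ = 13/5 ≈ 2.6, so fraction remaining f = (1/2)^(13/5) ≈ 0.1649.
At steady state, accumulation factor R = 1/(1 − e^(−kτ)) ≈ 1.1975.
Each bolus raises the concentration by D/Vd = 426/171 ≈ 2.491 mg/L.
Steady-state peak Cmax,ss = C₀·R ≈ 2.491 × 1.1975 ≈ 2.983 mg/L.
Peak 3.0 mg/L vs MTC 6 mg/L: below toxic threshold.

3.0 mg/L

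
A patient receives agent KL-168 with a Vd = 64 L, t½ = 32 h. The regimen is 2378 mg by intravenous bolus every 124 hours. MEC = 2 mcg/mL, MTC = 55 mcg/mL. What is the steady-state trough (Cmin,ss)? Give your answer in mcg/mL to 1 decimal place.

2.7 mcg/mL

τ/t½ = 124/32 ≈ 3.875, so fraction remaining f = (1/2)^(124/32) ≈ 0.0682.
Single-dose peak C₀ = D/Vd = 2378/64 ≈ 37.156 mcg/mL.
Steady-state trough Cmin,ss = C₀·f/(1−f) ≈ 37.156 × 0.0682/0.9318 ≈ 2.720 mcg/mL.
Trough 2.7 mcg/mL vs MEC 2 mcg/mL: adequate.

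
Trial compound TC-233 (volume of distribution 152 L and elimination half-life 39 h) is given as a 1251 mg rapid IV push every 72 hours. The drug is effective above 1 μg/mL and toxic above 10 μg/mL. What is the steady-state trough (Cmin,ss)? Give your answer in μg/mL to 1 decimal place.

k = ln2/t½ = ln2/39 ≈ 0.017773 h⁻¹; fraction remaining f = e^(−kτ) = e^(−0.017773×72) ≈ 0.2781.
At steady state, accumulation factor R = 1/(1 − e^(−kτ)) ≈ 1.3852.
Single-dose peak C₀ = D/Vd = 1251/152 ≈ 8.230 μg/mL.
Cmax,ss = C₀/(1 − f) ≈ 8.230/0.7219 ≈ 11.400 μg/mL.
One interval later, Cmin,ss = Cmax,ss·e^(−kτ) ≈ 11.400 × 0.2781 ≈ 3.170 μg/mL.
Trough 3.2 μg/mL vs MEC 1 μg/mL: adequate.

3.2 μg/mL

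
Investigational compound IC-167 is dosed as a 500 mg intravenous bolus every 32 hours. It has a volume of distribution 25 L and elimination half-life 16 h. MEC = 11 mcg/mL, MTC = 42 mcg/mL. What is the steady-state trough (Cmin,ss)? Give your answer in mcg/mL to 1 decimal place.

The dosing interval is 2 half-lives, so f = 2^(−2) = 0.25.
At steady state, R = 1/(1 − 0.25) = 4/3.
Single-dose peak C₀ = D/Vd = 500/25 = 20 mcg/mL.
Steady-state peak Cmax,ss = C₀·R = 20 × 4/3 ≈ 26.667 mcg/mL.
Steady-state trough Cmin,ss = Cmax,ss·f ≈ 26.667 × 0.25 ≈ 6.667 mcg/mL.
Trough 6.7 mcg/mL vs MEC 11 mcg/mL: subtherapeutic.

6.7 mcg/mL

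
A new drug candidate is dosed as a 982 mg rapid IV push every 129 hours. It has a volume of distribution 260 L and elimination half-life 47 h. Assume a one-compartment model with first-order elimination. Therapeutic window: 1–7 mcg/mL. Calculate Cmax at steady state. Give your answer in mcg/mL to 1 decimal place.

4.4 mcg/mL

Over one 129-h interval, 129/47 ≈ 2.7447 half-lives elapse, leaving f ≈ 0.1492 of each dose.
At steady state, accumulation factor R = 1/(1 − e^(−kτ)) ≈ 1.1754.
Single-dose peak C₀ = D/Vd = 982/260 ≈ 3.777 mcg/mL.
Cmax,ss = C₀/(1 − f) ≈ 3.777/0.8508 ≈ 4.439 mcg/mL.
Peak 4.4 mcg/mL vs MTC 7 mcg/mL: below toxic threshold.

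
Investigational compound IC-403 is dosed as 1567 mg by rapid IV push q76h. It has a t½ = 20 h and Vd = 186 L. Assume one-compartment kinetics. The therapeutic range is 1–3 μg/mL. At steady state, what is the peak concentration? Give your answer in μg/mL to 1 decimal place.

τ/t½ = 76/20 ≈ 3.8, so fraction remaining f = (1/2)^(76/20) ≈ 0.0718.
At steady state, accumulation factor R = 1/(1 − e^(−kτ)) ≈ 1.0774.
Single-dose peak C₀ = D/Vd = 1567/186 ≈ 8.425 μg/mL.
Cmax,ss = C₀/(1 − f) ≈ 8.425/0.9282 ≈ 9.077 μg/mL.
Peak 9.1 μg/mL vs MTC 3 μg/mL: exceeds toxic threshold.

9.1 μg/mL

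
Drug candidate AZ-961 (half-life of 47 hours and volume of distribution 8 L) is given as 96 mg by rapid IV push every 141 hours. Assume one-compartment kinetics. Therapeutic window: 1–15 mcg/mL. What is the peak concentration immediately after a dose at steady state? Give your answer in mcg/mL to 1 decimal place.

13.7 mcg/mL

The dosing interval is 3 half-lives, so f = 2^(−3) = 0.125.
Accumulation ratio R = 1/(1 − f) = 1/0.875 = 8/7.
Single-dose peak C₀ = D/Vd = 96/8 = 12 mcg/mL.
Steady-state peak Cmax,ss = C₀·R = 12 × 8/7 ≈ 13.714 mcg/mL.
Peak 13.7 mcg/mL vs MTC 15 mcg/mL: below toxic threshold.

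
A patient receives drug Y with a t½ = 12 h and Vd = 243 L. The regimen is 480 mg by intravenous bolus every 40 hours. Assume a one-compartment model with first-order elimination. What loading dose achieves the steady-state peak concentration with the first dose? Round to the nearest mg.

f = (1/2)^(40/12) ≈ 0.099213; accumulation ratio R = 1/(1−f) ≈ 1.11014.
Loading dose to hit Cmax,ss on first dose: D_load = D_maint·R ≈ 480 × 1.11014 ≈ 532.87 mg.

533 mg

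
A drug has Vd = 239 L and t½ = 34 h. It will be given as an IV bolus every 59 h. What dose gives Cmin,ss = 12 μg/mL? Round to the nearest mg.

τ/t½ = 59/34 ≈ 1.7353, so f = (1/2)^(59/34) ≈ 0.300348.
Cmin,ss = (D/Vd)·f/(1−f), so D = Cmin,ss·Vd·(1−f)/f.
D = 12 × 239 × (1−f)/f ≈ 12 × 239 × 2.32947 ≈ 6680.92 mg.

6681 mg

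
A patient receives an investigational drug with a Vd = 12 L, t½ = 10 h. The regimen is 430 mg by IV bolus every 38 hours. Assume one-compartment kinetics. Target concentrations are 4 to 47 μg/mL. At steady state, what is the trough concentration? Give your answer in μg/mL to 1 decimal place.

2.8 μg/mL

Over one 38-h interval, 38/10 ≈ 3.8 half-lives elapse, leaving f ≈ 0.0718 of each dose.
Each bolus raises the concentration by D/Vd = 430/12 ≈ 35.833 μg/mL.
Steady-state trough Cmin,ss = C₀·f/(1−f) ≈ 35.833 × 0.0718/0.9282 ≈ 2.772 μg/mL.
Trough 2.8 μg/mL vs MEC 4 μg/mL: subtherapeutic.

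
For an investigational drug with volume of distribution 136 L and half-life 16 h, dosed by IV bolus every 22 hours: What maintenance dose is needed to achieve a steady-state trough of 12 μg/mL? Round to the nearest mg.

2601 mg

τ/t½ = 22/16 ≈ 1.375, so f = (1/2)^(22/16) ≈ 0.385553.
Cmin,ss = (D/Vd)·f/(1−f), so D = Cmin,ss·Vd·(1−f)/f.
D = 12 × 136 × (1−f)/f ≈ 12 × 136 × 1.59368 ≈ 2600.89 mg.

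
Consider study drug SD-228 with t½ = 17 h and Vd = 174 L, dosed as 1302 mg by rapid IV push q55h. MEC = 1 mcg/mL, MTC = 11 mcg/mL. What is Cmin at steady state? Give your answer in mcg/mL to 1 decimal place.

k = ln2/t½ = ln2/17 ≈ 0.040773 h⁻¹; fraction remaining f = e^(−kτ) = e^(−0.040773×55) ≈ 0.1062.
Each bolus raises the concentration by D/Vd = 1302/174 ≈ 7.483 mcg/mL.
Steady-state trough Cmin,ss = C₀·f/(1−f) ≈ 7.483 × 0.1062/0.8938 ≈ 0.889 mcg/mL.
Trough 0.9 mcg/mL vs MEC 1 mcg/mL: subtherapeutic.

0.9 mcg/mL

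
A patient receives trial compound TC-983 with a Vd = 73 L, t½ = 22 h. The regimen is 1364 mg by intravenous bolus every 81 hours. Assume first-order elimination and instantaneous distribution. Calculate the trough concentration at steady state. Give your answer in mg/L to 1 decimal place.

1.6 mg/L

τ/t½ = 81/22 ≈ 3.6818, so fraction remaining f = (1/2)^(81/22) ≈ 0.0779.
Accumulation ratio R = 1/(1 − f) ≈ 1/0.9221 ≈ 1.0845.
Single-dose peak C₀ = D/Vd = 1364/73 ≈ 18.685 mg/L.
Cmax,ss = C₀/(1 − f) ≈ 18.685/0.9221 ≈ 20.264 mg/L.
Steady-state trough Cmin,ss = Cmax,ss·f ≈ 20.264 × 0.0779 ≈ 1.579 mg/L.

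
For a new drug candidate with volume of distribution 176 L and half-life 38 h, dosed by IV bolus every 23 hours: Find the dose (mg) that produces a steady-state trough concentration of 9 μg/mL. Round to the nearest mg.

τ/t½ = 23/38 ≈ 0.60526, so f = (1/2)^(23/38) ≈ 0.657351.
Cmin,ss = (D/Vd)·f/(1−f), so D = Cmin,ss·Vd·(1−f)/f.
D = 9 × 176 × (1−f)/f ≈ 9 × 176 × 0.52126 ≈ 825.68 mg.

826 mg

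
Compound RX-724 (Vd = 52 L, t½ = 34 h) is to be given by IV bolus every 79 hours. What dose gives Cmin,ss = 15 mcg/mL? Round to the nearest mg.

τ/t½ = 79/34 ≈ 2.3235, so f = (1/2)^(79/34) ≈ 0.199778.
Cmin,ss = (D/Vd)·f/(1−f), so D = Cmin,ss·Vd·(1−f)/f.
D = 15 × 52 × (1−f)/f ≈ 15 × 52 × 4.00556 ≈ 3124.34 mg.

3124 mg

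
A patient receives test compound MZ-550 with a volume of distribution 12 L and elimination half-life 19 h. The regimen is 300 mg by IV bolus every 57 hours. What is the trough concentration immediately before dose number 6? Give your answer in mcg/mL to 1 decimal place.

f = (1/2)^(τ/t½) = (1/2)^(57/19) ≈ 0.1250.
C₀ = D/Vd = 300/12 ≈ 25.000 mcg/mL.
Before the 6th dose, 5 doses have been given. Superposition: Cmin = C₀·(f + f² + … + f^5).
≈ 25.000 × (0.1250 + 0.0156 + 0.0020 + 0.0002 + 0.0000) ≈ 25.000 × 0.1428 ≈ 3.570 mcg/mL.

3.6 mcg/mL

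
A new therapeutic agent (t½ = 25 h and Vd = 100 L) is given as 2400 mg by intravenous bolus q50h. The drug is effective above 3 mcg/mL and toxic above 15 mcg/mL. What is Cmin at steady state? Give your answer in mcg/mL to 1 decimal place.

8.0 mcg/mL

τ = 50 h = 2 half-lives, so f = (1/2)^2 = 0.25.
Accumulation ratio R = 1/(1 − f) = 1/0.75 = 4/3.
Single-dose peak C₀ = D/Vd = 2400/100 = 24 mcg/mL.
Steady-state peak Cmax,ss = C₀·R = 24 × 4/3 ≈ 32.000 mcg/mL.
Steady-state trough Cmin,ss = Cmax,ss·f ≈ 32.000 × 0.25 ≈ 8.000 mcg/mL.
Trough 8.0 mcg/mL vs MEC 3 mcg/mL: adequate.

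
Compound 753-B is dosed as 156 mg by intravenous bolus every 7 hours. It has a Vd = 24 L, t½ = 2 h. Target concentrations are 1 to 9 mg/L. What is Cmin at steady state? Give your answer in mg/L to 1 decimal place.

k = ln2/t½ = ln2/2 ≈ 0.346574 h⁻¹; fraction remaining f = e^(−kτ) = e^(−0.346574×7) ≈ 0.0884.
At steady state, accumulation factor R = 1/(1 − e^(−kτ)) ≈ 1.0970.
Each bolus raises the concentration by D/Vd = 156/24 ≈ 6.500 mg/L.
Steady-state peak Cmax,ss = C₀·R ≈ 6.500 × 1.0970 ≈ 7.130 mg/L.
Steady-state trough Cmin,ss = Cmax,ss·f ≈ 7.130 × 0.0884 ≈ 0.630 mg/L.
Trough 0.6 mg/L vs MEC 1 mg/L: subtherapeutic.

0.6 mg/L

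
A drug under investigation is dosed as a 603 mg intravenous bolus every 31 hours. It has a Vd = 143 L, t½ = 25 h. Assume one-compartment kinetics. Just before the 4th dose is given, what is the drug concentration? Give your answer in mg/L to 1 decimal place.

2.9 mg/L

f = (1/2)^(τ/t½) = (1/2)^(31/25) ≈ 0.4234.
C₀ = D/Vd = 603/143 ≈ 4.217 mg/L.
Before the 4th dose, 3 doses have been given. Superposition: Cmin = C₀·(f + f² + … + f^3).
≈ 4.217 × (0.4234 + 0.1793 + 0.0759) ≈ 4.217 × 0.6786 ≈ 2.862 mg/L.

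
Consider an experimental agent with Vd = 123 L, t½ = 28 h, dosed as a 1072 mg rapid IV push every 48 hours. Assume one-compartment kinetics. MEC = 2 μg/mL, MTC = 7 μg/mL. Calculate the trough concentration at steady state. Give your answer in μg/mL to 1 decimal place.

3.8 μg/mL

Over one 48-h interval, 48/28 ≈ 1.7143 half-lives elapse, leaving f ≈ 0.3048 of each dose.
Accumulation ratio R = 1/(1 − f) ≈ 1/0.6952 ≈ 1.4384.
Single-dose peak C₀ = D/Vd = 1072/123 ≈ 8.715 μg/mL.
Steady-state peak Cmax,ss = C₀·R ≈ 8.715 × 1.4384 ≈ 12.536 μg/mL.
One interval later, Cmin,ss = Cmax,ss·e^(−kτ) ≈ 12.536 × 0.3048 ≈ 3.821 μg/mL.
Trough 3.8 μg/mL vs MEC 2 μg/mL: adequate.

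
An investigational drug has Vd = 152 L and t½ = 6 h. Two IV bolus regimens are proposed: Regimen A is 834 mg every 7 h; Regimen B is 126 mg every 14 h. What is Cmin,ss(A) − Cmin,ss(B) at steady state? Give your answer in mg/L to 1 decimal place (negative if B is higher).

4.2 mg/L

Regimen A: f = (1/2)^(7/6) ≈ 0.4454; Cmin,ss = (834/152)·f/(1−f) ≈ 4.406 mg/L.
Regimen B: f = (1/2)^(14/6) ≈ 0.1984; Cmin,ss = (126/152)·f/(1−f) ≈ 0.205 mg/L.
Difference ≈ 4.406 − 0.205 ≈ 4.201 mg/L.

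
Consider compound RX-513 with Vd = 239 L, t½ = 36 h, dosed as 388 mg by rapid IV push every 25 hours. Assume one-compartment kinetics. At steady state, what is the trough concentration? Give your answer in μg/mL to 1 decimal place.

2.6 μg/mL

τ/t½ = 25/36 ≈ 0.69444, so fraction remaining f = (1/2)^(25/36) ≈ 0.6179.
At steady state, accumulation factor R = 1/(1 − e^(−kτ)) ≈ 2.6171.
Single-dose peak C₀ = D/Vd = 388/239 ≈ 1.623 μg/mL.
Cmax,ss = C₀/(1 − f) ≈ 1.623/0.3821 ≈ 4.248 μg/mL.
One interval later, Cmin,ss = Cmax,ss·e^(−kτ) ≈ 4.248 × 0.6179 ≈ 2.625 μg/mL.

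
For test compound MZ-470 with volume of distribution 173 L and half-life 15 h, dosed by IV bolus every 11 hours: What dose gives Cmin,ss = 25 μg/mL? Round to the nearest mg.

τ/t½ = 11/15 ≈ 0.73333, so f = (1/2)^(11/15) ≈ 0.601513.
Cmin,ss = (D/Vd)·f/(1−f), so D = Cmin,ss·Vd·(1−f)/f.
D = 25 × 173 × (1−f)/f ≈ 25 × 173 × 0.66247 ≈ 2865.18 mg.

2865 mg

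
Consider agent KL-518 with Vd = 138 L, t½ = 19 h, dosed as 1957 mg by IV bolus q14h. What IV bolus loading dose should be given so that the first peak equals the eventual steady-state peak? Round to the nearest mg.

f = (1/2)^(14/19) ≈ 0.600051; accumulation ratio R = 1/(1−f) ≈ 2.50032.
Loading dose to hit Cmax,ss on first dose: D_load = D_maint·R ≈ 1957 × 2.50032 ≈ 4893.13 mg.

4893 mg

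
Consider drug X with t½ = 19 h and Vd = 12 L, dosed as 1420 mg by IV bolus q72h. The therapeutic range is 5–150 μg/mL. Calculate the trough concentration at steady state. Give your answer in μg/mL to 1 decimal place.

Over one 72-h interval, 72/19 ≈ 3.7895 half-lives elapse, leaving f ≈ 0.0723 of each dose.
Each bolus raises the concentration by D/Vd = 1420/12 ≈ 118.333 μg/mL.
Steady-state trough Cmin,ss = C₀·f/(1−f) ≈ 118.333 × 0.0723/0.9277 ≈ 9.222 μg/mL.
Trough 9.2 μg/mL vs MEC 5 μg/mL: adequate.

9.2 μg/mL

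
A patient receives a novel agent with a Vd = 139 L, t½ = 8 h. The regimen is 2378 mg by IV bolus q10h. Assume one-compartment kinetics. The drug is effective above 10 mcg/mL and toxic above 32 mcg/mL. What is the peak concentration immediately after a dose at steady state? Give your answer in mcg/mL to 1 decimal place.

Over one 10-h interval, 10/8 ≈ 1.25 half-lives elapse, leaving f ≈ 0.4204 of each dose.
At steady state, accumulation factor R = 1/(1 − e^(−kτ)) ≈ 1.7253.
Each bolus raises the concentration by D/Vd = 2378/139 ≈ 17.108 mcg/mL.
Steady-state peak Cmax,ss = C₀·R ≈ 17.108 × 1.7253 ≈ 29.516 mcg/mL.
Peak 29.5 mcg/mL vs MTC 32 mcg/mL: below toxic threshold.

29.5 mcg/mL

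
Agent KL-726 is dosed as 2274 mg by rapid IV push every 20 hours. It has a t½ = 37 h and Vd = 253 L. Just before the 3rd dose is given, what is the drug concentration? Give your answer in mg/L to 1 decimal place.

10.4 mg/L

f = (1/2)^(τ/t½) = (1/2)^(20/37) ≈ 0.6875.
C₀ = D/Vd = 2274/253 ≈ 8.988 mg/L.
Before the 3rd dose, 2 doses have been given. Superposition: Cmin = C₀·(f + f²).
≈ 8.988 × (0.6875 + 0.4727) ≈ 8.988 × 1.1602 ≈ 10.428 mg/L.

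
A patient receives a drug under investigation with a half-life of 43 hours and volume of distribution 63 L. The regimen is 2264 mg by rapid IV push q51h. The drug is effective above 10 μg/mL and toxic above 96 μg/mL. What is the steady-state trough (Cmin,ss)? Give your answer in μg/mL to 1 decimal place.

28.2 μg/mL

τ/t½ = 51/43 ≈ 1.186, so fraction remaining f = (1/2)^(51/43) ≈ 0.4395.
Accumulation ratio R = 1/(1 − f) ≈ 1/0.5605 ≈ 1.7841.
Each bolus raises the concentration by D/Vd = 2264/63 ≈ 35.937 μg/mL.
Steady-state peak Cmax,ss = C₀·R ≈ 35.937 × 1.7841 ≈ 64.115 μg/mL.
One interval later, Cmin,ss = Cmax,ss·e^(−kτ) ≈ 64.115 × 0.4395 ≈ 28.179 μg/mL.
Trough 28.2 μg/mL vs MEC 10 μg/mL: adequate.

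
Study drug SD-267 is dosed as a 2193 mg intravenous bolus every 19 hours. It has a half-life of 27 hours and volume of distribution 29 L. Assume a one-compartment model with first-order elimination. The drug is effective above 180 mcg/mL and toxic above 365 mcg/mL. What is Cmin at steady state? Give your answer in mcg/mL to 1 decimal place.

k = ln2/t½ = ln2/27 ≈ 0.025672 h⁻¹; fraction remaining f = e^(−kτ) = e^(−0.025672×19) ≈ 0.6140.
At steady state, accumulation factor R = 1/(1 − e^(−kτ)) ≈ 2.5907.
Single-dose peak C₀ = D/Vd = 2193/29 ≈ 75.621 mcg/mL.
Steady-state peak Cmax,ss = C₀·R ≈ 75.621 × 2.5907 ≈ 195.911 mcg/mL.
One interval later, Cmin,ss = Cmax,ss·e^(−kτ) ≈ 195.911 × 0.6140 ≈ 120.289 mcg/mL.
Trough 120.3 mcg/mL vs MEC 180 mcg/mL: subtherapeutic.

120.3 mcg/mL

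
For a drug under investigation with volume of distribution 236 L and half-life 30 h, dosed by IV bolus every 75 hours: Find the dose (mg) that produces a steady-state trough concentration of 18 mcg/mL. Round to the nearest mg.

τ/t½ = 75/30 ≈ 2.5, so f = (1/2)^(75/30) ≈ 0.176777.
Cmin,ss = (D/Vd)·f/(1−f), so D = Cmin,ss·Vd·(1−f)/f.
D = 18 × 236 × (1−f)/f ≈ 18 × 236 × 4.65684 ≈ 19782.26 mg.

19782 mg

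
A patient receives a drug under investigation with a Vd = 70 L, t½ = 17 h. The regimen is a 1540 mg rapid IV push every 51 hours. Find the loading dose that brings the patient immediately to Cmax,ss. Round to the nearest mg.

1760 mg

f = (1/2)^(51/17) ≈ 0.125000; accumulation ratio R = 1/(1−f) ≈ 1.14286.
Loading dose to hit Cmax,ss on first dose: D_load = D_maint·R ≈ 1540 × 1.14286 ≈ 1760.00 mg.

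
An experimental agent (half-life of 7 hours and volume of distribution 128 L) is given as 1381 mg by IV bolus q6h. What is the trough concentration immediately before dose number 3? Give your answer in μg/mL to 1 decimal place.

f = (1/2)^(τ/t½) = (1/2)^(6/7) ≈ 0.5520.
C₀ = D/Vd = 1381/128 ≈ 10.789 μg/mL.
Before the 3rd dose, 2 doses have been given. Superposition: Cmin = C₀·(f + f²).
≈ 10.789 × (0.5520 + 0.3047) ≈ 10.789 × 0.8567 ≈ 9.243 μg/mL.

9.2 μg/mL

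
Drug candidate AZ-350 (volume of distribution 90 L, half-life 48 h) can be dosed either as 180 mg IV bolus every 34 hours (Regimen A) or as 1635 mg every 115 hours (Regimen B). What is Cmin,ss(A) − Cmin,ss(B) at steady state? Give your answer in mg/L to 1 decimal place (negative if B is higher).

Regimen A: f = (1/2)^(34/48) ≈ 0.6120; Cmin,ss = (180/90)·f/(1−f) ≈ 3.155 mg/L.
Regimen B: f = (1/2)^(115/48) ≈ 0.1900; Cmin,ss = (1635/90)·f/(1−f) ≈ 4.261 mg/L.
Difference ≈ 3.155 − 4.261 ≈ -1.106 mg/L.

-1.1 mg/L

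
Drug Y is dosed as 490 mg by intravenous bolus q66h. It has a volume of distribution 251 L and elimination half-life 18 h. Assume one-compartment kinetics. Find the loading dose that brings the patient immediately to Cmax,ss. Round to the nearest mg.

532 mg

f = (1/2)^(66/18) ≈ 0.078745; accumulation ratio R = 1/(1−f) ≈ 1.08548.
Loading dose to hit Cmax,ss on first dose: D_load = D_maint·R ≈ 490 × 1.08548 ≈ 531.89 mg.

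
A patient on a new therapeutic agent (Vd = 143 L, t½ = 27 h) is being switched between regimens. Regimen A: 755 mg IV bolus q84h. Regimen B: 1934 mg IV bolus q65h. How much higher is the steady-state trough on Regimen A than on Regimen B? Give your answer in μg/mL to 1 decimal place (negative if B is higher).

-2.5 μg/mL

Regimen A: f = (1/2)^(84/27) ≈ 0.1157; Cmin,ss = (755/143)·f/(1−f) ≈ 0.691 μg/mL.
Regimen B: f = (1/2)^(65/27) ≈ 0.1885; Cmin,ss = (1934/143)·f/(1−f) ≈ 3.142 μg/mL.
Difference ≈ 0.691 − 3.142 ≈ -2.451 μg/mL.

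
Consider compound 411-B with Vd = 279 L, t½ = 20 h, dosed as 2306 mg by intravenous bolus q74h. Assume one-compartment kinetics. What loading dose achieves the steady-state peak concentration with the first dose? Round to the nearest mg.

f = (1/2)^(74/20) ≈ 0.076947; accumulation ratio R = 1/(1−f) ≈ 1.08336.
Loading dose to hit Cmax,ss on first dose: D_load = D_maint·R ≈ 2306 × 1.08336 ≈ 2498.23 mg.

2498 mg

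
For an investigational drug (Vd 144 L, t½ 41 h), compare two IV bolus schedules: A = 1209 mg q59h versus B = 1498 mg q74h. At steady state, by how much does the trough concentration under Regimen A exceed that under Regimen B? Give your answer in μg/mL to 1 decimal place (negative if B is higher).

Regimen A: f = (1/2)^(59/41) ≈ 0.3688; Cmin,ss = (1209/144)·f/(1−f) ≈ 4.906 μg/mL.
Regimen B: f = (1/2)^(74/41) ≈ 0.2862; Cmin,ss = (1498/144)·f/(1−f) ≈ 4.171 μg/mL.
Difference ≈ 4.906 − 4.171 ≈ 0.735 μg/mL.

0.7 μg/mL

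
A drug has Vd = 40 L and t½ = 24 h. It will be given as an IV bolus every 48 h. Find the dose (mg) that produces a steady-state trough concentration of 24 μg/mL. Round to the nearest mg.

τ/t½ = 48/24 ≈ 2, so f = (1/2)^(48/24) ≈ 0.250000.
Cmin,ss = (D/Vd)·f/(1−f), so D = Cmin,ss·Vd·(1−f)/f.
D = 24 × 40 × (1−f)/f ≈ 24 × 40 × 3.00000 ≈ 2880.00 mg.

2880 mg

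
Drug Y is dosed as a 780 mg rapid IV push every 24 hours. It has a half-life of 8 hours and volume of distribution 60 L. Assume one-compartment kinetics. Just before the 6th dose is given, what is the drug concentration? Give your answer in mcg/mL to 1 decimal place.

1.9 mcg/mL

f = (1/2)^(τ/t½) = (1/2)^(24/8) ≈ 0.1250.
C₀ = D/Vd = 780/60 ≈ 13.000 mcg/mL.
Before the 6th dose, 5 doses have been given. Superposition: Cmin = C₀·(f + f² + … + f^5).
≈ 13.000 × (0.1250 + 0.0156 + 0.0020 + 0.0002 + 0.0000) ≈ 13.000 × 0.1428 ≈ 1.856 mcg/mL.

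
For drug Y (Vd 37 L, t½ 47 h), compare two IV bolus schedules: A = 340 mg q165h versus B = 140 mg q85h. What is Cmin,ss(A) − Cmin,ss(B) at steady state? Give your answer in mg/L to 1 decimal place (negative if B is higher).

-0.6 mg/L

Regimen A: f = (1/2)^(165/47) ≈ 0.0877; Cmin,ss = (340/37)·f/(1−f) ≈ 0.883 mg/L.
Regimen B: f = (1/2)^(85/47) ≈ 0.2855; Cmin,ss = (140/37)·f/(1−f) ≈ 1.512 mg/L.
Difference ≈ 0.883 − 1.512 ≈ -0.629 mg/L.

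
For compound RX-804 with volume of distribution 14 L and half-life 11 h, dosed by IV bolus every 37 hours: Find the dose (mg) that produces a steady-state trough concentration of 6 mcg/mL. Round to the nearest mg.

τ/t½ = 37/11 ≈ 3.3636, so f = (1/2)^(37/11) ≈ 0.097150.
Cmin,ss = (D/Vd)·f/(1−f), so D = Cmin,ss·Vd·(1−f)/f.
D = 6 × 14 × (1−f)/f ≈ 6 × 14 × 9.29336 ≈ 780.64 mg.

781 mg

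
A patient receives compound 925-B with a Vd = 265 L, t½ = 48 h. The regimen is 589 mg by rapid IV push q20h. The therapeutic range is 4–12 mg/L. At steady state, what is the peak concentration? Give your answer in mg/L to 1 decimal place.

Over one 20-h interval, 20/48 ≈ 0.41667 half-lives elapse, leaving f ≈ 0.7492 of each dose.
Accumulation ratio R = 1/(1 − f) ≈ 1/0.2508 ≈ 3.9872.
Single-dose peak C₀ = D/Vd = 589/265 ≈ 2.223 mg/L.
Cmax,ss = C₀/(1 − f) ≈ 2.223/0.2508 ≈ 8.864 mg/L.
Peak 8.9 mg/L vs MTC 12 mg/L: below toxic threshold.

8.9 mg/L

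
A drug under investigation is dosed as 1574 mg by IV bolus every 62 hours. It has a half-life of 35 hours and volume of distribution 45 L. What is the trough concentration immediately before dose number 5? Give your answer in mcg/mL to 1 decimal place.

f = (1/2)^(τ/t½) = (1/2)^(62/35) ≈ 0.2929.
C₀ = D/Vd = 1574/45 ≈ 34.978 mcg/mL.
Before the 5th dose, 4 doses have been given. Superposition: Cmin = C₀·(f + f² + … + f^4).
≈ 34.978 × (0.2929 + 0.0858 + 0.0251 + 0.0074) ≈ 34.978 × 0.4112 ≈ 14.383 mcg/mL.

14.4 mcg/mL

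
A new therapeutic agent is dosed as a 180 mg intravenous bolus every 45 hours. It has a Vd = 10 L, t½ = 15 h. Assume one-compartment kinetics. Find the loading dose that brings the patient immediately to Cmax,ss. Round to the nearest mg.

206 mg

f = (1/2)^(45/15) ≈ 0.125000; accumulation ratio R = 1/(1−f) ≈ 1.14286.
Loading dose to hit Cmax,ss on first dose: D_load = D_maint·R ≈ 180 × 1.14286 ≈ 205.71 mg.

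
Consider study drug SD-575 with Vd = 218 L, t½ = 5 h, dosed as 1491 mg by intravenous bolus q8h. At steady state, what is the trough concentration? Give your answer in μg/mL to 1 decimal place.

3.4 μg/mL

τ/t½ = 8/5 ≈ 1.6, so fraction remaining f = (1/2)^(8/5) ≈ 0.3299.
Single-dose peak C₀ = D/Vd = 1491/218 ≈ 6.839 μg/mL.
Steady-state trough Cmin,ss = C₀·f/(1−f) ≈ 6.839 × 0.3299/0.6701 ≈ 3.367 μg/mL.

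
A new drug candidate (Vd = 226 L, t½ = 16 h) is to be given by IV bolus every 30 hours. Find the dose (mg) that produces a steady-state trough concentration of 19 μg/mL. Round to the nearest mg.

τ/t½ = 30/16 ≈ 1.875, so f = (1/2)^(30/16) ≈ 0.272627.
Cmin,ss = (D/Vd)·f/(1−f), so D = Cmin,ss·Vd·(1−f)/f.
D = 19 × 226 × (1−f)/f ≈ 19 × 226 × 2.66802 ≈ 11456.48 mg.

11456 mg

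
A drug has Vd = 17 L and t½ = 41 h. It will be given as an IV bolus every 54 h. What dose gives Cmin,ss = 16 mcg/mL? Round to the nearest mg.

406 mg

τ/t½ = 54/41 ≈ 1.3171, so f = (1/2)^(54/41) ≈ 0.401348.
Cmin,ss = (D/Vd)·f/(1−f), so D = Cmin,ss·Vd·(1−f)/f.
D = 16 × 17 × (1−f)/f ≈ 16 × 17 × 1.49160 ≈ 405.72 mg.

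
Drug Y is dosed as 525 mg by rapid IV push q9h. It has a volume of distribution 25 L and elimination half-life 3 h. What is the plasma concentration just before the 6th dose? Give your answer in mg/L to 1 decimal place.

f = (1/2)^(τ/t½) = (1/2)^(9/3) ≈ 0.1250.
C₀ = D/Vd = 525/25 ≈ 21.000 mg/L.
Before the 6th dose, 5 doses have been given. Superposition: Cmin = C₀·(f + f² + … + f^5).
≈ 21.000 × (0.1250 + 0.0156 + 0.0020 + 0.0002 + 0.0000) ≈ 21.000 × 0.1428 ≈ 2.999 mg/L.

3.0 mg/L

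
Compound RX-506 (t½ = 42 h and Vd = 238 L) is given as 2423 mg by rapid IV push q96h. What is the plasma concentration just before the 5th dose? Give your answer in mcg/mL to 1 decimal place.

f = (1/2)^(τ/t½) = (1/2)^(96/42) ≈ 0.2051.
C₀ = D/Vd = 2423/238 ≈ 10.181 mcg/mL.
Before the 5th dose, 4 doses have been given. Superposition: Cmin = C₀·(f + f² + … + f^4).
≈ 10.181 × (0.2051 + 0.0421 + 0.0086 + 0.0018) ≈ 10.181 × 0.2576 ≈ 2.623 mcg/mL.

2.6 mcg/mL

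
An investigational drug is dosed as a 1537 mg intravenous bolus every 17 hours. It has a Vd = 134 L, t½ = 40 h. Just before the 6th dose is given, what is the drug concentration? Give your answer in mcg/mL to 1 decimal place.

25.8 mcg/mL

f = (1/2)^(τ/t½) = (1/2)^(17/40) ≈ 0.7448.
C₀ = D/Vd = 1537/134 ≈ 11.470 mcg/mL.
Before the 6th dose, 5 doses have been given. Superposition: Cmin = C₀·(f + f² + … + f^5).
≈ 11.470 × (0.7448 + 0.5547 + 0.4132 + 0.3077 + 0.2292) ≈ 11.470 × 2.2496 ≈ 25.803 mcg/mL.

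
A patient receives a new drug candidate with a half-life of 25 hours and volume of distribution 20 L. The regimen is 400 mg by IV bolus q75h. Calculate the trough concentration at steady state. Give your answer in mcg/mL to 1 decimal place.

2.9 mcg/mL

The dosing interval is 3 half-lives, so f = 2^(−3) = 0.125.
Accumulation ratio R = 1/(1 − f) = 1/0.875 = 8/7.
Single-dose peak C₀ = D/Vd = 400/20 = 20 mcg/mL.
Steady-state peak Cmax,ss = C₀·R = 20 × 8/7 ≈ 22.857 mcg/mL.
Steady-state trough Cmin,ss = Cmax,ss·f ≈ 22.857 × 0.125 ≈ 2.857 mcg/mL.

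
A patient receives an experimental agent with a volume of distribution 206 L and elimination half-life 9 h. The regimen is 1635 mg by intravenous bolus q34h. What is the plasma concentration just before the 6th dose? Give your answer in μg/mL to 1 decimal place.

f = (1/2)^(τ/t½) = (1/2)^(34/9) ≈ 0.0729.
C₀ = D/Vd = 1635/206 ≈ 7.937 μg/mL.
Before the 6th dose, 5 doses have been given. Superposition: Cmin = C₀·(f + f² + … + f^5).
≈ 7.937 × (0.0729 + 0.0053 + 0.0004 + 0.0000 + 0.0000) ≈ 7.937 × 0.0786 ≈ 0.624 μg/mL.

0.6 μg/mL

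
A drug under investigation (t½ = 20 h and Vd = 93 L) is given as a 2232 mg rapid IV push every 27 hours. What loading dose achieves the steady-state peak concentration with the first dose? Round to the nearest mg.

f = (1/2)^(27/20) ≈ 0.392292; accumulation ratio R = 1/(1−f) ≈ 1.64553.
Loading dose to hit Cmax,ss on first dose: D_load = D_maint·R ≈ 2232 × 1.64553 ≈ 3672.82 mg.

3673 mg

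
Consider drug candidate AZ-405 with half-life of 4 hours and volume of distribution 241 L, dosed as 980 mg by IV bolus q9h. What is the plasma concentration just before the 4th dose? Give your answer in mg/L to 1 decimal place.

f = (1/2)^(τ/t½) = (1/2)^(9/4) ≈ 0.2102.
C₀ = D/Vd = 980/241 ≈ 4.066 mg/L.
Before the 4th dose, 3 doses have been given. Superposition: Cmin = C₀·(f + f² + … + f^3).
≈ 4.066 × (0.2102 + 0.0442 + 0.0093) ≈ 4.066 × 0.2637 ≈ 1.072 mg/L.

1.1 mg/L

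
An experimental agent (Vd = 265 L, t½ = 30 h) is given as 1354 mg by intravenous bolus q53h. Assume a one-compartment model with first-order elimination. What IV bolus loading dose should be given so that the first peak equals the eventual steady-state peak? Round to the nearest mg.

1918 mg

f = (1/2)^(53/30) ≈ 0.293887; accumulation ratio R = 1/(1−f) ≈ 1.41620.
Loading dose to hit Cmax,ss on first dose: D_load = D_maint·R ≈ 1354 × 1.41620 ≈ 1917.53 mg.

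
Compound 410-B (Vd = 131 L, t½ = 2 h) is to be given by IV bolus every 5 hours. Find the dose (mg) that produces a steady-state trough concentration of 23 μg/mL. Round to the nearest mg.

τ/t½ = 5/2 ≈ 2.5, so f = (1/2)^(5/2) ≈ 0.176777.
Cmin,ss = (D/Vd)·f/(1−f), so D = Cmin,ss·Vd·(1−f)/f.
D = 23 × 131 × (1−f)/f ≈ 23 × 131 × 4.65684 ≈ 14031.06 mg.

14031 mg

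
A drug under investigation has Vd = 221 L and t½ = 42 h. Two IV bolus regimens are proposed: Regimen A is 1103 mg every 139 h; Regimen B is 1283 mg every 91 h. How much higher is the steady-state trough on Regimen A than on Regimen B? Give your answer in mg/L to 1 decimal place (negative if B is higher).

-1.1 mg/L

Regimen A: f = (1/2)^(139/42) ≈ 0.1009; Cmin,ss = (1103/221)·f/(1−f) ≈ 0.560 mg/L.
Regimen B: f = (1/2)^(91/42) ≈ 0.2227; Cmin,ss = (1283/221)·f/(1−f) ≈ 1.663 mg/L.
Difference ≈ 0.560 − 1.663 ≈ -1.103 mg/L.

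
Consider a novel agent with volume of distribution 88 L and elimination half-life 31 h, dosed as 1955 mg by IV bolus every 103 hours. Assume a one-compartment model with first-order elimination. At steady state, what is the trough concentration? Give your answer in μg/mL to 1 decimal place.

2.5 μg/mL

Over one 103-h interval, 103/31 ≈ 3.3226 half-lives elapse, leaving f ≈ 0.1000 of each dose.
Accumulation ratio R = 1/(1 − f) ≈ 1/0.9000 ≈ 1.1111.
Single-dose peak C₀ = D/Vd = 1955/88 ≈ 22.216 μg/mL.
Cmax,ss = C₀/(1 − f) ≈ 22.216/0.9000 ≈ 24.684 μg/mL.
Steady-state trough Cmin,ss = Cmax,ss·f ≈ 24.684 × 0.1000 ≈ 2.468 μg/mL.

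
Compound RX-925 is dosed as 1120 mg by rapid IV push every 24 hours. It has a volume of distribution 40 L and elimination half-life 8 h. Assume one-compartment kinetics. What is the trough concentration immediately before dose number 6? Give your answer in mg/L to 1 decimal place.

f = (1/2)^(τ/t½) = (1/2)^(24/8) ≈ 0.1250.
C₀ = D/Vd = 1120/40 ≈ 28.000 mg/L.
Before the 6th dose, 5 doses have been given. Superposition: Cmin = C₀·(f + f² + … + f^5).
≈ 28.000 × (0.1250 + 0.0156 + 0.0020 + 0.0002 + 0.0000) ≈ 28.000 × 0.1428 ≈ 3.998 mg/L.

4.0 mg/L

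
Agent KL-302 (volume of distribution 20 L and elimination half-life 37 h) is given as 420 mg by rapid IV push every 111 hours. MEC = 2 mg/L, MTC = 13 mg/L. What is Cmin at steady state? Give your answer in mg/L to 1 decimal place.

τ = 111 h = 3 half-lives, so f = (1/2)^3 = 0.125.
Accumulation ratio R = 1/(1 − f) = 1/0.875 = 8/7.
Single-dose peak C₀ = D/Vd = 420/20 = 21 mg/L.
Steady-state peak Cmax,ss = C₀·R = 21 × 8/7 ≈ 24.000 mg/L.
Steady-state trough Cmin,ss = Cmax,ss·f ≈ 24.000 × 0.125 ≈ 3.000 mg/L.
Trough 3.0 mg/L vs MEC 2 mg/L: adequate.

3.0 mg/L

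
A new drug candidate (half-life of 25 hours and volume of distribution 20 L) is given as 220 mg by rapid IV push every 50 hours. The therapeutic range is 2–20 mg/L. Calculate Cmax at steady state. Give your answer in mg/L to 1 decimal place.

14.7 mg/L

The dosing interval is 2 half-lives, so f = 2^(−2) = 0.25.
Accumulation ratio R = 1/(1 − f) = 1/0.75 = 4/3.
Single-dose peak C₀ = D/Vd = 220/20 = 11 mg/L.
Steady-state peak Cmax,ss = C₀·R = 11 × 4/3 ≈ 14.667 mg/L.
Peak 14.7 mg/L vs MTC 20 mg/L: below toxic threshold.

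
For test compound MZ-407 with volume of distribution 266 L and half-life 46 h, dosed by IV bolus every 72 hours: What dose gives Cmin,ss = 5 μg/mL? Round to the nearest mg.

τ/t½ = 72/46 ≈ 1.5652, so f = (1/2)^(72/46) ≈ 0.337927.
Cmin,ss = (D/Vd)·f/(1−f), so D = Cmin,ss·Vd·(1−f)/f.
D = 5 × 266 × (1−f)/f ≈ 5 × 266 × 1.95922 ≈ 2605.76 mg.

2606 mg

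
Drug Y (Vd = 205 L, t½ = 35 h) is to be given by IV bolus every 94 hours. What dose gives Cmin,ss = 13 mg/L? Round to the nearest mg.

14482 mg

τ/t½ = 94/35 ≈ 2.6857, so f = (1/2)^(94/35) ≈ 0.155424.
Cmin,ss = (D/Vd)·f/(1−f), so D = Cmin,ss·Vd·(1−f)/f.
D = 13 × 205 × (1−f)/f ≈ 13 × 205 × 5.43401 ≈ 14481.64 mg.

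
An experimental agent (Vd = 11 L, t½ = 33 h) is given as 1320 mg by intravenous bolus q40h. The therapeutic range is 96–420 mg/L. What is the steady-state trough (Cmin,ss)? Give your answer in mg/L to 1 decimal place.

91.1 mg/L

k = ln2/t½ = ln2/33 ≈ 0.021004 h⁻¹; fraction remaining f = e^(−kτ) = e^(−0.021004×40) ≈ 0.4316.
Each bolus raises the concentration by D/Vd = 1320/11 ≈ 120.000 mg/L.
Steady-state trough Cmin,ss = C₀·f/(1−f) ≈ 120.000 × 0.4316/0.5684 ≈ 91.119 mg/L.
Trough 91.1 mg/L vs MEC 96 mg/L: subtherapeutic.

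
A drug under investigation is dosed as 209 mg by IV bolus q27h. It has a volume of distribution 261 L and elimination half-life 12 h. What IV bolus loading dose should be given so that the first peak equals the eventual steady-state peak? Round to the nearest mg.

265 mg

f = (1/2)^(27/12) ≈ 0.210224; accumulation ratio R = 1/(1−f) ≈ 1.26618.
Loading dose to hit Cmax,ss on first dose: D_load = D_maint·R ≈ 209 × 1.26618 ≈ 264.63 mg.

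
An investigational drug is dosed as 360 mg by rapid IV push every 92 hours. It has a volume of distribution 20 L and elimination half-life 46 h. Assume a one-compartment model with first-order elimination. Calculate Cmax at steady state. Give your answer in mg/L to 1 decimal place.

24.0 mg/L

τ = 92 h = 2 half-lives, so f = (1/2)^2 = 0.25.
Accumulation ratio R = 1/(1 − f) = 1/0.75 = 4/3.
Single-dose peak C₀ = D/Vd = 360/20 = 18 mg/L.
Steady-state peak Cmax,ss = C₀·R = 18 × 4/3 ≈ 24.000 mg/L.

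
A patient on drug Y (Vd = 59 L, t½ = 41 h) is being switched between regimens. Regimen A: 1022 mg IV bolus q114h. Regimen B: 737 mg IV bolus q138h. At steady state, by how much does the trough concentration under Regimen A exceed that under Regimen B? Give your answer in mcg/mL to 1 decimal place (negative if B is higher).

Regimen A: f = (1/2)^(114/41) ≈ 0.1455; Cmin,ss = (1022/59)·f/(1−f) ≈ 2.950 mcg/mL.
Regimen B: f = (1/2)^(138/41) ≈ 0.0970; Cmin,ss = (737/59)·f/(1−f) ≈ 1.342 mcg/mL.
Difference ≈ 2.950 − 1.342 ≈ 1.608 mcg/mL.

1.6 mcg/mL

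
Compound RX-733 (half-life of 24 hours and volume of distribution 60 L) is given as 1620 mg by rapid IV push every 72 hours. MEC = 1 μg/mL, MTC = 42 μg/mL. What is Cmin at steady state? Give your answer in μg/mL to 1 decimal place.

3.9 μg/mL

The dosing interval is 3 half-lives, so f = 2^(−3) = 0.125.
At steady state, R = 1/(1 − 0.125) = 8/7.
Single-dose peak C₀ = D/Vd = 1620/60 = 27 μg/mL.
Steady-state peak Cmax,ss = C₀·R = 27 × 8/7 ≈ 30.857 μg/mL.
Steady-state trough Cmin,ss = Cmax,ss·f ≈ 30.857 × 0.125 ≈ 3.857 μg/mL.
Trough 3.9 μg/mL vs MEC 1 μg/mL: adequate.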